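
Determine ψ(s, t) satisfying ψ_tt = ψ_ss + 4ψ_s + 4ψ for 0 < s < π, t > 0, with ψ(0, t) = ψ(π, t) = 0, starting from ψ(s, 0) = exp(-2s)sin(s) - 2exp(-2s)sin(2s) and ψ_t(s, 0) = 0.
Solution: Substitute ψ = exp(-2s)u, i.e. u = exp(2s)ψ.
By the product rule, ψ_s = exp(-2s)(u_s - 2u), ψ_ss = exp(-2s)(u_ss - 4u_s + 4u), ψ_tt = exp(-2s)u_tt.
Substituting into the PDE and dividing by exp(-2s): u_tt = (u_ss - 4u_s + 4u) + 4(u_s - 2u) + 4u.
The lower-order terms cancel, leaving the standard wave equation u_tt = u_ss.
Initial data for u: u(s,0) = exp(2s)ψ(s,0) = sin(s) - 2sin(2s); u_t(s,0) = exp(2s)ψ_t(s,0) = 0. The boundary conditions carry over: u(0,t) = u(π,t) = 0.
Solve for u:
  Using separation of variables u = X(s)T(t):
  Eigenfunctions: sin(ns), n = 1, 2, 3, ...
  General solution: u(s, t) = Σ [A_n cos(n t) + B_n sin(n t)] sin(ns)
  From u(s,0) = sin(s) - 2sin(2s): A_1=1, A_2=-2. From u_t(s,0) = 0: all B_n = 0.
Hence u(s,t) = sin(s)cos(t) - 2sin(2s)cos(2t).
Transform back: ψ(s,t) = exp(-2s)u(s,t).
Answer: ψ(s, t) = exp(-2s)sin(s)cos(t) - 2exp(-2s)sin(2s)cos(2t)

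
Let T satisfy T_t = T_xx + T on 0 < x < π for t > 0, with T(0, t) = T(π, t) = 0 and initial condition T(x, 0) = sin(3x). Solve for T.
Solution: Substitute T = exp(t)u, i.e. u = exp(-t)T.
By the product rule, T_t = exp(t)(u_t + u), T_xx = exp(t)u_xx.
Substituting into the PDE and dividing by exp(t): u_t + u = u_xx + u.
The lower-order terms cancel, leaving the standard heat equation u_t = u_xx.
Initial data for u: u(x,0) = T(x,0) = sin(3x). The boundary conditions carry over: u(0,t) = u(π,t) = 0.
Solve for u:
  Using separation of variables u = X(x)G(t):
  Eigenfunctions: sin(nx), n = 1, 2, 3, ...
  General solution: u(x, t) = Σ c_n sin(nx) exp(-n² t)
  Matching u(x,0) = sin(3x) term by term: c_3=1.
Hence u(x,t) = exp(-9t)sin(3x).
Transform back: T(x,t) = exp(t)u(x,t).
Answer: T(x, t) = exp(-8t)sin(3x)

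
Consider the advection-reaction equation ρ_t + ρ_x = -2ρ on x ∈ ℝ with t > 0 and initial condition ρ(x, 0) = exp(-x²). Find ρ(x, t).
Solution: Substitute ρ = exp(-2t)u.
Then ρ_t = exp(-2t)(u_t - 2u), ρ_x = exp(-2t)u_x; substituting and dividing by exp(-2t), the lower-order terms cancel: u_t + u_x = 0 (standard advection equation).
Data for u: u(x,0) = ρ(x,0) = exp(-x²).
By characteristics (dx/dt = 1), u(x,t) = f(x - t) with f = u(·, 0).
So u(x,t) = exp(-(-t + x)²), and ρ(x,t) = exp(-2t)u(x,t).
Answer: ρ(x, t) = exp(-2t)exp(-(-t + x)²)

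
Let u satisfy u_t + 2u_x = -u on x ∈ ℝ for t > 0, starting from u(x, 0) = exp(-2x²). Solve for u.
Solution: Substitute u = exp(-t)w, i.e. w = exp(t)u.
By the product rule, u_t = exp(-t)(w_t - w), u_x = exp(-t)w_x.
Substituting into the PDE and dividing by exp(-t): w_t - w + 2w_x = -w.
The lower-order terms cancel, leaving the standard advection equation w_t + 2w_x = 0.
Initial data for w: w(x,0) = u(x,0) = exp(-2x²).
Solve for w:
  By method of characteristics (waves move right with speed 2):
  Along characteristics x - 2t = const, w is constant, so w(x,t) = f(x - 2t) with f = w(·, 0).
Hence w(x,t) = exp(-2(-2t + x)²).
Transform back: u(x,t) = exp(-t)w(x,t).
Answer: u(x, t) = exp(-t)exp(-2(-2t + x)²)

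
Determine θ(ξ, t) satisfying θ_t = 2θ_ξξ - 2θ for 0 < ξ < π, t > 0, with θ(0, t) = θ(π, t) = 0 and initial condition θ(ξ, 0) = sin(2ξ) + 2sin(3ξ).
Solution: Substitute θ = exp(-2t)u.
Then θ_t = exp(-2t)(u_t - 2u), θ_ξξ = exp(-2t)u_ξξ; substituting and dividing by exp(-2t), the lower-order terms cancel: u_t = 2u_ξξ (standard heat equation).
Data for u: u(ξ,0) = θ(ξ,0) = sin(2ξ) + 2sin(3ξ). The boundary conditions carry over: u(0,t) = u(π,t) = 0.
Separating variables: u = Σ c_n exp(-2n²t) sin(nξ). From u(ξ,0) = sin(2ξ) + 2sin(3ξ): c_2=1, c_3=2.
So u(ξ,t) = exp(-8t)sin(2ξ) + 2exp(-18t)sin(3ξ), and θ(ξ,t) = exp(-2t)u(ξ,t).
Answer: θ(ξ, t) = exp(-10t)sin(2ξ) + 2exp(-20t)sin(3ξ)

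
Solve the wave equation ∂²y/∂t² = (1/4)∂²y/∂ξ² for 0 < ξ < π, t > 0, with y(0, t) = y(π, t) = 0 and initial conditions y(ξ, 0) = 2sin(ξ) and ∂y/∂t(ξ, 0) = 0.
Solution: Separating variables: y = Σ [A_n cos(ω_n t) + B_n sin(ω_n t)] sin(nξ), ω_n = n/2. From ICs: A_1=2.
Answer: y(ξ, t) = 2sin(ξ)cos(t/2)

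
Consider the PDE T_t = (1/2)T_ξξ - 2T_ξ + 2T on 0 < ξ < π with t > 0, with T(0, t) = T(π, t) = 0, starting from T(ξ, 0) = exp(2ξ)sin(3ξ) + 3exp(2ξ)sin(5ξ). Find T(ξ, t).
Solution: Substitute T = exp(2ξ)u.
Then T_ξ = exp(2ξ)(u_ξ + 2u), T_ξξ = exp(2ξ)(u_ξξ + 4u_ξ + 4u), T_t = exp(2ξ)u_t; substituting and dividing by exp(2ξ), the lower-order terms cancel: u_t = (1/2)u_ξξ (standard heat equation).
Data for u: u(ξ,0) = exp(-2ξ)T(ξ,0) = sin(3ξ) + 3sin(5ξ). The boundary conditions carry over: u(0,t) = u(π,t) = 0.
Separating variables: u = Σ c_n exp(-n²t/2) sin(nξ). From u(ξ,0) = sin(3ξ) + 3sin(5ξ): c_3=1, c_5=3.
So u(ξ,t) = exp(-9t/2)sin(3ξ) + 3exp(-25t/2)sin(5ξ), and T(ξ,t) = exp(2ξ)u(ξ,t).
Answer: T(ξ, t) = exp(-9t/2)exp(2ξ)sin(3ξ) + 3exp(-25t/2)exp(2ξ)sin(5ξ)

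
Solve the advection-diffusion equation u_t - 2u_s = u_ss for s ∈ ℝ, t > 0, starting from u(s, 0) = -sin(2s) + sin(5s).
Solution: Change to a moving frame: let η = s + 2t, σ = t and write u(s,t) = w(η,σ).
By the chain rule u_t = w_σ + 2w_η, u_s = w_η, u_ss = w_ηη.
Then u_t - 2u_s = w_σ: the advection term cancels and the PDE becomes the heat equation w_σ = w_ηη on η ∈ ℝ.
Initial data: w(η,0) = u(η,0) = -sin(2η) + sin(5η).
On η ∈ ℝ each mode satisfies (sin(nη))″ = -n² sin(nη), so exp(-n²σ) sin(nη) solves the heat equation; by superposition w(η,σ) = Σ c_n exp(-n²σ) sin(nη).
Reading off the coefficients: c_2=-1, c_5=1, so w(η,σ) = -exp(-4σ)sin(2η) + exp(-25σ)sin(5η).
Substituting back η = s + 2t, σ = t: u(s,t) = w(s + 2t, t).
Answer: u(s, t) = -exp(-4t)sin(2s + 4t) + exp(-25t)sin(5s + 10t)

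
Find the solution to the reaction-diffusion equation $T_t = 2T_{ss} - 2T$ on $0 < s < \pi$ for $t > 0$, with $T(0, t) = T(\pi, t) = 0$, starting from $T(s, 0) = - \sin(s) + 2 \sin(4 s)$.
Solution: Substitute $T = e^{-2t}u$.
Then $T_t = e^{-2t}(u_t - 2u)$, $T_{ss} = e^{-2t}u_{ss}$; substituting and dividing by $e^{-2t}$, the lower-order terms cancel: $u_t = 2u_{ss}$ (standard heat equation).
Data for $u$: $u(s,0) = T(s,0) = - \sin(s) + 2 \sin(4 s)$. The boundary conditions carry over: $u(0,t) = u(\pi,t) = 0$.
Separating variables: $u = \sum c_n e^{-2n^2t} \sin(ns)$. From $u(s,0) = - \sin(s) + 2 \sin(4 s)$: $c_1=-1, c_4=2$.
So $u(s,t) = - e^{-2 t} \sin(s) + 2 e^{-32 t} \sin(4 s)$, and $T(s,t) = e^{-2t}u(s,t)$.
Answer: $T(s, t) = - e^{-4 t} \sin(s) + 2 e^{-34 t} \sin(4 s)$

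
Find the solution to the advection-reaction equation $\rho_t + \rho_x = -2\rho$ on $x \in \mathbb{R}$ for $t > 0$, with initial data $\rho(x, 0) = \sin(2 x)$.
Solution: Substitute $\rho = e^{-2t}u$.
Then $\rho_t = e^{-2t}(u_t - 2u)$, $\rho_x = e^{-2t}u_x$; substituting and dividing by $e^{-2t}$, the lower-order terms cancel: $u_t + u_x = 0$ (standard advection equation).
Data for $u$: $u(x,0) = \rho(x,0) = \sin(2 x)$.
By characteristics ($dx/dt = 1$), $u(x,t) = f(x - t)$ with $f = u( \cdot , 0)$.
So $u(x,t) = - \sin(2 t - 2 x)$, and $\rho(x,t) = e^{-2t}u(x,t)$.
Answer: $\rho(x, t) = - e^{-2 t} \sin(2 t - 2 x)$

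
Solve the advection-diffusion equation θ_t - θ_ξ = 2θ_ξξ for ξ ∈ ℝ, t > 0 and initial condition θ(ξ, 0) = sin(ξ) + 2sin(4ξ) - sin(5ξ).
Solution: Moving frame: η = ξ + t, σ = t, θ = u(η,σ), so θ_t = u_σ + u_η and θ_ξξ = u_ηη.
Hence θ_t - θ_ξ = u_σ and the PDE becomes the heat equation u_σ = 2u_ηη on η ∈ ℝ.
Initial data: u(η,0) = θ(η,0) = sin(η) + 2sin(4η) - sin(5η). Each mode sin(nη) decays as exp(-2n²σ) on ℝ, so u(η,σ) = Σ c_n exp(-2n²σ) sin(nη) with c_1=1, c_4=2, c_5=-1: u(η,σ) = exp(-2σ)sin(η) + 2exp(-32σ)sin(4η) - exp(-50σ)sin(5η).
Substituting back: θ(ξ,t) = u(ξ + t, t).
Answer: θ(ξ, t) = exp(-2t)sin(t + ξ) + 2exp(-32t)sin(4t + 4ξ) - exp(-50t)sin(5t + 5ξ)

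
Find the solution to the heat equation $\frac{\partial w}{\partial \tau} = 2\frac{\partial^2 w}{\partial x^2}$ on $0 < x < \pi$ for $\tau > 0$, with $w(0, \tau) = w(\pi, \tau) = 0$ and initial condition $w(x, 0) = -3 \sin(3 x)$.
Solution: Using separation of variables $w = X(x)T(\tau)$:
Eigenfunctions: $\sin(nx)$, $n = 1, 2, 3, \ldots$
General solution: $w(x, \tau) = \sum c_n \sin(nx) e^{-2n^2 \tau}$
Matching $w(x,0) = -3 \sin(3 x)$ term by term: $c_3=-3$.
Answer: $w(x, \tau) = -3 e^{-18 \tau} \sin(3 x)$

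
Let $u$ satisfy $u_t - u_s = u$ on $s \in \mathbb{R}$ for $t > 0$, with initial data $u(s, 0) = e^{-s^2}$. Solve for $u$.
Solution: Substitute $u = e^{t}w$, i.e. $w = e^{-t}u$.
By the product rule, $u_t = e^{t}(w_t + w)$, $u_s = e^{t}w_s$.
Substituting into the PDE and dividing by $e^{t}$: $w_t + w - w_s = w$.
The lower-order terms cancel, leaving the standard advection equation $w_t - w_s = 0$.
Initial data for $w$: $w(s,0) = u(s,0) = e^{-s^2}$.
Solve for $w$:
  By method of characteristics (waves move left with speed 1):
  Along characteristics $s + t =$ const, $w$ is constant, so $w(s,t) = f(s + t)$ with $f = w( \cdot , 0)$.
Hence $w(s,t) = e^{-(s + t)^2}$.
Transform back: $u(s,t) = e^{t}w(s,t)$.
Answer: $u(s, t) = e^{t} e^{-(s + t)^2}$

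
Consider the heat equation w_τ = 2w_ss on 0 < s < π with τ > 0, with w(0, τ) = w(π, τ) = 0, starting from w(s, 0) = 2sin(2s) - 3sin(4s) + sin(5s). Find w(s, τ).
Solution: Using separation of variables w = X(s)T(τ):
Eigenfunctions: sin(ns), n = 1, 2, 3, ...
General solution: w(s, τ) = Σ c_n sin(ns) exp(-2n² τ)
Matching w(s,0) = 2sin(2s) - 3sin(4s) + sin(5s) term by term: c_2=2, c_4=-3, c_5=1.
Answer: w(s, τ) = 2exp(-8τ)sin(2s) - 3exp(-32τ)sin(4s) + exp(-50τ)sin(5s)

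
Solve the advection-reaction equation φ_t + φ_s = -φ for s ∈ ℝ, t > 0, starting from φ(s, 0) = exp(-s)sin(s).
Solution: Substitute φ = exp(-s)u, i.e. u = exp(s)φ.
By the product rule, φ_s = exp(-s)(u_s - u), φ_t = exp(-s)u_t.
Substituting into the PDE and dividing by exp(-s): u_t + (u_s - u) = -u.
The lower-order terms cancel, leaving the standard advection equation u_t + u_s = 0.
Initial data for u: u(s,0) = exp(s)φ(s,0) = sin(s).
Solve for u:
  By method of characteristics (waves move right with speed 1):
  Along characteristics s - t = const, u is constant, so u(s,t) = f(s - t) with f = u(·, 0).
Hence u(s,t) = sin(s - t).
Transform back: φ(s,t) = exp(-s)u(s,t).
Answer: φ(s, t) = exp(-s)sin(s - t)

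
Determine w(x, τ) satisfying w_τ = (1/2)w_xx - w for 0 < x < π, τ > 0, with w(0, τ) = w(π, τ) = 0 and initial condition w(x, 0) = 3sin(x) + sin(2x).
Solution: Substitute w = exp(-τ)u, i.e. u = exp(τ)w.
By the product rule, w_τ = exp(-τ)(u_τ - u), w_xx = exp(-τ)u_xx.
Substituting into the PDE and dividing by exp(-τ): u_τ - u = (1/2)u_xx - u.
The lower-order terms cancel, leaving the standard heat equation u_τ = (1/2)u_xx.
Initial data for u: u(x,0) = w(x,0) = 3sin(x) + sin(2x). The boundary conditions carry over: u(0,τ) = u(π,τ) = 0.
Solve for u:
  Using separation of variables u = X(x)T(τ):
  Eigenfunctions: sin(nx), n = 1, 2, 3, ...
  General solution: u(x, τ) = Σ c_n sin(nx) exp(-n² τ/2)
  Matching u(x,0) = 3sin(x) + sin(2x) term by term: c_1=3, c_2=1.
Hence u(x,τ) = exp(-2τ)sin(2x) + 3exp(-τ/2)sin(x).
Transform back: w(x,τ) = exp(-τ)u(x,τ).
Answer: w(x, τ) = exp(-3τ)sin(2x) + 3exp(-3τ/2)sin(x)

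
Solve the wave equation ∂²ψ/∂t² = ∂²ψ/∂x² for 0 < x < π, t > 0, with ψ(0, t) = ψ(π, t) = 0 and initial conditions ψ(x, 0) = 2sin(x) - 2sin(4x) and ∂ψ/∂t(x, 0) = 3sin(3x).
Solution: Using separation of variables ψ = X(x)T(t):
Eigenfunctions: sin(nx), n = 1, 2, 3, ...
General solution: ψ(x, t) = Σ [A_n cos(n t) + B_n sin(n t)] sin(nx)
From ψ(x,0) = 2sin(x) - 2sin(4x): A_1=2, A_4=-2. From ψ_t(x,0) = 3sin(3x), using ψ_t(x,0) = Σ ω_n B_n sin(nx) with ω_n = n: B_3 = 3/3 = 1.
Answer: ψ(x, t) = sin(3t)sin(3x) + 2sin(x)cos(t) - 2sin(4x)cos(4t)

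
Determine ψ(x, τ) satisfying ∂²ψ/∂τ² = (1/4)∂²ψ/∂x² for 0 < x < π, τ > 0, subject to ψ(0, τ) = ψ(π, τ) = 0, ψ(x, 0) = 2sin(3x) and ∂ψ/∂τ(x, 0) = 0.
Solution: Using separation of variables ψ = X(x)T(τ):
Eigenfunctions: sin(nx), n = 1, 2, 3, ...
General solution: ψ(x, τ) = Σ [A_n cos(n τ/2) + B_n sin(n τ/2)] sin(nx)
From ψ(x,0) = 2sin(3x): A_3=2. From ψ_τ(x,0) = 0: all B_n = 0.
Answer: ψ(x, τ) = 2sin(3x)cos(3τ/2)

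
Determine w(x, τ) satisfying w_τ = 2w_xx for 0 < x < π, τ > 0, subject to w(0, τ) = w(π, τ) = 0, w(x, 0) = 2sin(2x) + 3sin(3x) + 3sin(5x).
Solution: Separating variables: w = Σ c_n exp(-2n²τ) sin(nx). From w(x,0) = 2sin(2x) + 3sin(3x) + 3sin(5x): c_2=2, c_3=3, c_5=3.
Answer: w(x, τ) = 2exp(-8τ)sin(2x) + 3exp(-18τ)sin(3x) + 3exp(-50τ)sin(5x)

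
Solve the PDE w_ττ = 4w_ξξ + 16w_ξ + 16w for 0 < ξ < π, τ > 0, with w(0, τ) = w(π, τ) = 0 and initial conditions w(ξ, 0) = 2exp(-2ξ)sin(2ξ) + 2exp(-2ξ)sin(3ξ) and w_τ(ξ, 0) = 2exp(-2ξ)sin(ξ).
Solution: Substitute w = exp(-2ξ)u, i.e. u = exp(2ξ)w.
By the product rule, w_ξ = exp(-2ξ)(u_ξ - 2u), w_ξξ = exp(-2ξ)(u_ξξ - 4u_ξ + 4u), w_ττ = exp(-2ξ)u_ττ.
Substituting into the PDE and dividing by exp(-2ξ): u_ττ = 4(u_ξξ - 4u_ξ + 4u) + 16(u_ξ - 2u) + 16u.
The lower-order terms cancel, leaving the standard wave equation u_ττ = 4u_ξξ.
Initial data for u: u(ξ,0) = exp(2ξ)w(ξ,0) = 2sin(2ξ) + 2sin(3ξ); u_τ(ξ,0) = exp(2ξ)w_τ(ξ,0) = 2sin(ξ). The boundary conditions carry over: u(0,τ) = u(π,τ) = 0.
Solve for u:
  Using separation of variables u = X(ξ)T(τ):
  Eigenfunctions: sin(nξ), n = 1, 2, 3, ...
  General solution: u(ξ, τ) = Σ [A_n cos(2n τ) + B_n sin(2n τ)] sin(nξ)
  From u(ξ,0) = 2sin(2ξ) + 2sin(3ξ): A_2=2, A_3=2. From u_τ(ξ,0) = 2sin(ξ), using u_τ(ξ,0) = Σ ω_n B_n sin(nξ) with ω_n = 2n: B_1 = 2/2 = 1.
Hence u(ξ,τ) = sin(ξ)sin(2τ) + 2sin(2ξ)cos(4τ) + 2sin(3ξ)cos(6τ).
Transform back: w(ξ,τ) = exp(-2ξ)u(ξ,τ).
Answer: w(ξ, τ) = exp(-2ξ)sin(ξ)sin(2τ) + 2exp(-2ξ)sin(2ξ)cos(4τ) + 2exp(-2ξ)sin(3ξ)cos(6τ)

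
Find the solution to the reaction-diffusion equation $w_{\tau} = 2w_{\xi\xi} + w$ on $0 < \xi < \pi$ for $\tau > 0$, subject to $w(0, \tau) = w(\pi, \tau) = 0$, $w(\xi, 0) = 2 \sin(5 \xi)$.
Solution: Substitute $w = e^{\tau}u$, i.e. $u = e^{-\tau}w$.
By the product rule, $w_{\tau} = e^{\tau}(u_{\tau} + u)$, $w_{\xi\xi} = e^{\tau}u_{\xi\xi}$.
Substituting into the PDE and dividing by $e^{\tau}$: $u_{\tau} + u = 2u_{\xi\xi} + u$.
The lower-order terms cancel, leaving the standard heat equation $u_{\tau} = 2u_{\xi\xi}$.
Initial data for $u$: $u(\xi,0) = w(\xi,0) = 2 \sin(5 \xi)$. The boundary conditions carry over: $u(0,\tau) = u(\pi,\tau) = 0$.
Solve for $u$:
  Using separation of variables $u = X(\xi)T(\tau)$:
  Eigenfunctions: $\sin(n\xi)$, $n = 1, 2, 3, \ldots$
  General solution: $u(\xi, \tau) = \sum c_n \sin(n\xi) e^{-2n^2 \tau}$
  Matching $u(\xi,0) = 2 \sin(5 \xi)$ term by term: $c_5=2$.
Hence $u(\xi,\tau) = 2 e^{-50 \tau} \sin(5 \xi)$.
Transform back: $w(\xi,\tau) = e^{\tau}u(\xi,\tau)$.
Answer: $w(\xi, \tau) = 2 e^{-49 \tau} \sin(5 \xi)$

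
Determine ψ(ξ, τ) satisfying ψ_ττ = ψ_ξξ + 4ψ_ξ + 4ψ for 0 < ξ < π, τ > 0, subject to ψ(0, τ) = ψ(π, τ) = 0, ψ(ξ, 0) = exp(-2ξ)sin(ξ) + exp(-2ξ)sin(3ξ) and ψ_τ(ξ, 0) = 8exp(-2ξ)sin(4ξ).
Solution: Substitute ψ = exp(-2ξ)u, i.e. u = exp(2ξ)ψ.
By the product rule, ψ_ξ = exp(-2ξ)(u_ξ - 2u), ψ_ξξ = exp(-2ξ)(u_ξξ - 4u_ξ + 4u), ψ_ττ = exp(-2ξ)u_ττ.
Substituting into the PDE and dividing by exp(-2ξ): u_ττ = (u_ξξ - 4u_ξ + 4u) + 4(u_ξ - 2u) + 4u.
The lower-order terms cancel, leaving the standard wave equation u_ττ = u_ξξ.
Initial data for u: u(ξ,0) = exp(2ξ)ψ(ξ,0) = sin(ξ) + sin(3ξ); u_τ(ξ,0) = exp(2ξ)ψ_τ(ξ,0) = 8sin(4ξ). The boundary conditions carry over: u(0,τ) = u(π,τ) = 0.
Solve for u:
  Using separation of variables u = X(ξ)T(τ):
  Eigenfunctions: sin(nξ), n = 1, 2, 3, ...
  General solution: u(ξ, τ) = Σ [A_n cos(n τ) + B_n sin(n τ)] sin(nξ)
  From u(ξ,0) = sin(ξ) + sin(3ξ): A_1=1, A_3=1. From u_τ(ξ,0) = 8sin(4ξ), using u_τ(ξ,0) = Σ ω_n B_n sin(nξ) with ω_n = n: B_4 = 8/4 = 2.
Hence u(ξ,τ) = sin(ξ)cos(τ) + sin(3ξ)cos(3τ) + 2sin(4ξ)sin(4τ).
Transform back: ψ(ξ,τ) = exp(-2ξ)u(ξ,τ).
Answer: ψ(ξ, τ) = exp(-2ξ)sin(ξ)cos(τ) + exp(-2ξ)sin(3ξ)cos(3τ) + 2exp(-2ξ)sin(4ξ)sin(4τ)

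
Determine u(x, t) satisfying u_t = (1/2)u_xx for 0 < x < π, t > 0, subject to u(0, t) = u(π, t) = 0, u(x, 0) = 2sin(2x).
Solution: Using separation of variables u = X(x)T(t):
Eigenfunctions: sin(nx), n = 1, 2, 3, ...
General solution: u(x, t) = Σ c_n sin(nx) exp(-n² t/2)
Matching u(x,0) = 2sin(2x) term by term: c_2=2.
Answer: u(x, t) = 2exp(-2t)sin(2x)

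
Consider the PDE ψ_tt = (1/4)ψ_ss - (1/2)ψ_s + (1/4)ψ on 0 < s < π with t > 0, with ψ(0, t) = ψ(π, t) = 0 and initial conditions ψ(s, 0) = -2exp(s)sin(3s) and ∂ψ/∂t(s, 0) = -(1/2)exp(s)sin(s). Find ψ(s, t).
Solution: Substitute ψ = exp(s)u, i.e. u = exp(-s)ψ.
By the product rule, ψ_s = exp(s)(u_s + u), ψ_ss = exp(s)(u_ss + 2u_s + u), ψ_tt = exp(s)u_tt.
Substituting into the PDE and dividing by exp(s): u_tt = (1/4)(u_ss + 2u_s + u) - (1/2)(u_s + u) + (1/4)u.
The lower-order terms cancel, leaving the standard wave equation u_tt = (1/4)u_ss.
Initial data for u: u(s,0) = exp(-s)ψ(s,0) = -2sin(3s); u_t(s,0) = exp(-s)ψ_t(s,0) = -(1/2)sin(s). The boundary conditions carry over: u(0,t) = u(π,t) = 0.
Solve for u:
  Using separation of variables u = X(s)T(t):
  Eigenfunctions: sin(ns), n = 1, 2, 3, ...
  General solution: u(s, t) = Σ [A_n cos(n t/2) + B_n sin(n t/2)] sin(ns)
  From u(s,0) = -2sin(3s): A_3=-2. From u_t(s,0) = -(1/2)sin(s), using u_t(s,0) = Σ ω_n B_n sin(ns) with ω_n = n/2: B_1 = (-1/2)/(1/2) = -1.
Hence u(s,t) = -sin(s)sin(t/2) - 2sin(3s)cos(3t/2).
Transform back: ψ(s,t) = exp(s)u(s,t).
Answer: ψ(s, t) = -exp(s)sin(s)sin(t/2) - 2exp(s)sin(3s)cos(3t/2)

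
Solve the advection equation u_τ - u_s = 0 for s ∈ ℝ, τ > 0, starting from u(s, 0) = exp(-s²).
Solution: By characteristics (ds/dτ = -1), u(s,τ) = f(s + τ) with f = u(·, 0).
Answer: u(s, τ) = exp(-(s + τ)²)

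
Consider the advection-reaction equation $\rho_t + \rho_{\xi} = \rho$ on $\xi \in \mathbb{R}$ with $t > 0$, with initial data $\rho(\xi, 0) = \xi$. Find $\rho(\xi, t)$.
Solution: Substitute $\rho = e^{t}u$, i.e. $u = e^{-t}\rho$.
By the product rule, $\rho_t = e^{t}(u_t + u)$, $\rho_{\xi} = e^{t}u_{\xi}$.
Substituting into the PDE and dividing by $e^{t}$: $u_t + u + u_{\xi} = u$.
The lower-order terms cancel, leaving the standard advection equation $u_t + u_{\xi} = 0$.
Initial data for $u$: $u(\xi,0) = \rho(\xi,0) = \xi$.
Solve for $u$:
  By method of characteristics (waves move right with speed 1):
  Along characteristics $\xi - t =$ const, $u$ is constant, so $u(\xi,t) = f(\xi - t)$ with $f = u( \cdot , 0)$.
Hence $u(\xi,t) = - t + \xi$.
Transform back: $\rho(\xi,t) = e^{t}u(\xi,t)$.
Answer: $\rho(\xi, t) = \xi e^{t} -  t e^{t}$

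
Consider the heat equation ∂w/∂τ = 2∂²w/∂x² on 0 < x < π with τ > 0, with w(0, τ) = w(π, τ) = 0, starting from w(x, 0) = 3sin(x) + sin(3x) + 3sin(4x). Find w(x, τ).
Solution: Separating variables: w = Σ c_n exp(-2n²τ) sin(nx). From w(x,0) = 3sin(x) + sin(3x) + 3sin(4x): c_1=3, c_3=1, c_4=3.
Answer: w(x, τ) = 3exp(-2τ)sin(x) + exp(-18τ)sin(3x) + 3exp(-32τ)sin(4x)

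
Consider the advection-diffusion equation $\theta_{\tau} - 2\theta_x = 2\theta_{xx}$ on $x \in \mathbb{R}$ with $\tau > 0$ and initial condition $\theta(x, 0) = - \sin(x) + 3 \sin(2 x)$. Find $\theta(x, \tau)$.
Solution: Change to a moving frame: let $\eta = x + 2\tau$, $\sigma = \tau$ and write $\theta(x,\tau) = u(\eta,\sigma)$.
By the chain rule $\theta_{\tau} = u_{\sigma} + 2u_{\eta}$, $\theta_x = u_{\eta}$, $\theta_{xx} = u_{\eta\eta}$.
Then $\theta_{\tau} - 2\theta_x = u_{\sigma}$: the advection term cancels and the PDE becomes the heat equation $u_{\sigma} = 2u_{\eta\eta}$ on $\eta \in \mathbb{R}$.
Initial data: $u(\eta,0) = \theta(\eta,0) = - \sin(\eta) + 3 \sin(2 \eta)$.
On $\eta \in \mathbb{R}$ each mode satisfies $(\sin(n\eta))'' = -n^2 \sin(n\eta)$, so $e^{-2n^2\sigma} \sin(n\eta)$ solves the heat equation; by superposition $u(\eta,\sigma) = \sum c_n e^{-2n^2\sigma} \sin(n\eta)$.
Reading off the coefficients: $c_1=-1, c_2=3$, so $u(\eta,\sigma) = - e^{-2 \sigma} \sin(\eta) + 3 e^{-8 \sigma} \sin(2 \eta)$.
Substituting back $\eta = x + 2\tau$, $\sigma = \tau$: $\theta(x,\tau) = u(x + 2\tau, \tau)$.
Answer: $\theta(x, \tau) = - e^{-2 \tau} \sin(2 \tau + x) + 3 e^{-8 \tau} \sin(4 \tau + 2 x)$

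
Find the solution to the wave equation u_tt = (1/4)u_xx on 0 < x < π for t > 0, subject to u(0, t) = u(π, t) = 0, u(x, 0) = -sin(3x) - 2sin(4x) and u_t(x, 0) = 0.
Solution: Using separation of variables u = X(x)T(t):
Eigenfunctions: sin(nx), n = 1, 2, 3, ...
General solution: u(x, t) = Σ [A_n cos(n t/2) + B_n sin(n t/2)] sin(nx)
From u(x,0) = -sin(3x) - 2sin(4x): A_3=-1, A_4=-2. From u_t(x,0) = 0: all B_n = 0.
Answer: u(x, t) = -sin(3x)cos(3t/2) - 2sin(4x)cos(2t)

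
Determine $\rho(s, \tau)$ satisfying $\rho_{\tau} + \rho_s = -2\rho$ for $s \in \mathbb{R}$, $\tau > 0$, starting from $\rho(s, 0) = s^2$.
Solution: Substitute $\rho = e^{-2\tau}u$, i.e. $u = e^{2\tau}\rho$.
By the product rule, $\rho_{\tau} = e^{-2\tau}(u_{\tau} - 2u)$, $\rho_s = e^{-2\tau}u_s$.
Substituting into the PDE and dividing by $e^{-2\tau}$: $u_{\tau} - 2u + u_s = -2u$.
The lower-order terms cancel, leaving the standard advection equation $u_{\tau} + u_s = 0$.
Initial data for $u$: $u(s,0) = \rho(s,0) = s^2$.
Solve for $u$:
  By method of characteristics (waves move right with speed 1):
  Along characteristics $s - \tau =$ const, $u$ is constant, so $u(s,\tau) = f(s - \tau)$ with $f = u( \cdot , 0)$.
Hence $u(s,\tau) = s^2 - 2 s \tau + \tau^2$.
Transform back: $\rho(s,\tau) = e^{-2\tau}u(s,\tau)$.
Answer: $\rho(s, \tau) = \tau^2 e^{-2 \tau} - 2 \tau s e^{-2 \tau} + s^2 e^{-2 \tau}$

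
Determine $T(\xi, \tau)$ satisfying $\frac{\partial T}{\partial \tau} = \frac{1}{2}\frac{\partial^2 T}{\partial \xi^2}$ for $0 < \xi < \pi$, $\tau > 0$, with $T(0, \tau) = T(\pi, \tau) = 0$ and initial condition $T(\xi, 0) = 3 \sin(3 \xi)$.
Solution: Using separation of variables $T = X(\xi)G(\tau)$:
Eigenfunctions: $\sin(n\xi)$, $n = 1, 2, 3, \ldots$
General solution: $T(\xi, \tau) = \sum c_n \sin(n\xi) e^{-n^2 \tau/2}$
Matching $T(\xi,0) = 3 \sin(3 \xi)$ term by term: $c_3=3$.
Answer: $T(\xi, \tau) = 3 e^{-9 \tau/2} \sin(3 \xi)$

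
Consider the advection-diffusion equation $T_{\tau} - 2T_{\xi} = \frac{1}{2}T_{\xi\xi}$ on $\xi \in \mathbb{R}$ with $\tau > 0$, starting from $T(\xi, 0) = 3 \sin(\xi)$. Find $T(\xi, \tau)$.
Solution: Moving frame: $\eta = \xi + 2\tau$, $\sigma = \tau$, $T = u(\eta,\sigma)$, so $T_{\tau} = u_{\sigma} + 2u_{\eta}$ and $T_{\xi\xi} = u_{\eta\eta}$.
Hence $T_{\tau} - 2T_{\xi} = u_{\sigma}$ and the PDE becomes the heat equation $u_{\sigma} = \frac{1}{2}u_{\eta\eta}$ on $\eta \in \mathbb{R}$.
Initial data: $u(\eta,0) = T(\eta,0) = 3 \sin(\eta)$. Each mode $\sin(n\eta)$ decays as $e^{-n^2\sigma/2}$ on $\mathbb{R}$, so $u(\eta,\sigma) = \sum c_n e^{-n^2\sigma/2} \sin(n\eta)$ with $c_1=3$: $u(\eta,\sigma) = 3 e^{-\sigma/2} \sin(\eta)$.
Substituting back: $T(\xi,\tau) = u(\xi + 2\tau, \tau)$.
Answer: $T(\xi, \tau) = 3 e^{-\tau/2} \sin(2 \tau + \xi)$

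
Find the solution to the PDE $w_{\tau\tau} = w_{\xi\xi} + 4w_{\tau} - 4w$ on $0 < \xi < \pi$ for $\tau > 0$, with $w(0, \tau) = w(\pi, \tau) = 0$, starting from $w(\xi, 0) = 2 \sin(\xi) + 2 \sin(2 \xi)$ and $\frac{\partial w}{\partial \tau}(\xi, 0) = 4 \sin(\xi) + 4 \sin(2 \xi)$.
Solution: Substitute $w = e^{2\tau}u$.
Then $w_{\tau} = e^{2\tau}(u_{\tau} + 2u)$, $w_{\tau\tau} = e^{2\tau}(u_{\tau\tau} + 4u_{\tau} + 4u)$, $w_{\xi\xi} = e^{2\tau}u_{\xi\xi}$; substituting and dividing by $e^{2\tau}$, the lower-order terms cancel: $u_{\tau\tau} = u_{\xi\xi}$ (standard wave equation).
Data for $u$: $u(\xi,0) = w(\xi,0) = 2 \sin(\xi) + 2 \sin(2 \xi)$; $u_{\tau}(\xi,0) = w_{\tau}(\xi,0) - 2w(\xi,0) = 0$. The boundary conditions carry over: $u(0,\tau) = u(\pi,\tau) = 0$.
Separating variables: $u = \sum [A_n \cos(\omega_n \tau) + B_n \sin(\omega_n \tau)] \sin(n\xi)$, $\omega_n = n$. From ICs: $A_1=2, A_2=2$.
So $u(\xi,\tau) = 2 \sin(\xi) \cos(\tau) + 2 \sin(2 \xi) \cos(2 \tau)$, and $w(\xi,\tau) = e^{2\tau}u(\xi,\tau)$.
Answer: $w(\xi, \tau) = 2 e^{2 \tau} \sin(\xi) \cos(\tau) + 2 e^{2 \tau} \sin(2 \xi) \cos(2 \tau)$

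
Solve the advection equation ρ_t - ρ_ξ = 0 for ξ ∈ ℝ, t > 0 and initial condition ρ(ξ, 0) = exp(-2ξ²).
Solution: By method of characteristics (waves move left with speed 1):
Along characteristics ξ + t = const, ρ is constant, so ρ(ξ,t) = f(ξ + t) with f = ρ(·, 0).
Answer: ρ(ξ, t) = exp(-2(t + ξ)²)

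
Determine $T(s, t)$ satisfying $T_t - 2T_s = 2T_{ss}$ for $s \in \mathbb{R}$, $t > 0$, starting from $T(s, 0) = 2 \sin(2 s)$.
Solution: Moving frame: $\eta = s + 2t$, $\sigma = t$, $T = u(\eta,\sigma)$, so $T_t = u_{\sigma} + 2u_{\eta}$ and $T_{ss} = u_{\eta\eta}$.
Hence $T_t - 2T_s = u_{\sigma}$ and the PDE becomes the heat equation $u_{\sigma} = 2u_{\eta\eta}$ on $\eta \in \mathbb{R}$.
Initial data: $u(\eta,0) = T(\eta,0) = 2 \sin(2 \eta)$. Each mode $\sin(n\eta)$ decays as $e^{-2n^2\sigma}$ on $\mathbb{R}$, so $u(\eta,\sigma) = \sum c_n e^{-2n^2\sigma} \sin(n\eta)$ with $c_2=2$: $u(\eta,\sigma) = 2 e^{-8 \sigma} \sin(2 \eta)$.
Substituting back: $T(s,t) = u(s + 2t, t)$.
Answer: $T(s, t) = 2 e^{-8 t} \sin(2 s + 4 t)$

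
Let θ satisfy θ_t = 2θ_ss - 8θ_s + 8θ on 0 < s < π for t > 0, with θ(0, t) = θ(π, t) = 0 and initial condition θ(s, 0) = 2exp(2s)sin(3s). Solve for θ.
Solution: Substitute θ = exp(2s)u, i.e. u = exp(-2s)θ.
By the product rule, θ_s = exp(2s)(u_s + 2u), θ_ss = exp(2s)(u_ss + 4u_s + 4u), θ_t = exp(2s)u_t.
Substituting into the PDE and dividing by exp(2s): u_t = 2(u_ss + 4u_s + 4u) - 8(u_s + 2u) + 8u.
The lower-order terms cancel, leaving the standard heat equation u_t = 2u_ss.
Initial data for u: u(s,0) = exp(-2s)θ(s,0) = 2sin(3s). The boundary conditions carry over: u(0,t) = u(π,t) = 0.
Solve for u:
  Using separation of variables u = X(s)G(t):
  Eigenfunctions: sin(ns), n = 1, 2, 3, ...
  General solution: u(s, t) = Σ c_n sin(ns) exp(-2n² t)
  Matching u(s,0) = 2sin(3s) term by term: c_3=2.
Hence u(s,t) = 2exp(-18t)sin(3s).
Transform back: θ(s,t) = exp(2s)u(s,t).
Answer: θ(s, t) = 2exp(2s)exp(-18t)sin(3s)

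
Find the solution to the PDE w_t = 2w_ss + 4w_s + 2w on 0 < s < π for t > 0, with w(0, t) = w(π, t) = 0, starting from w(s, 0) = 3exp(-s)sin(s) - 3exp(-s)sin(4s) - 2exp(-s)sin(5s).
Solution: Substitute w = exp(-s)u.
Then w_s = exp(-s)(u_s - u), w_ss = exp(-s)(u_ss - 2u_s + u), w_t = exp(-s)u_t; substituting and dividing by exp(-s), the lower-order terms cancel: u_t = 2u_ss (standard heat equation).
Data for u: u(s,0) = exp(s)w(s,0) = 3sin(s) - 3sin(4s) - 2sin(5s). The boundary conditions carry over: u(0,t) = u(π,t) = 0.
Separating variables: u = Σ c_n exp(-2n²t) sin(ns). From u(s,0) = 3sin(s) - 3sin(4s) - 2sin(5s): c_1=3, c_4=-3, c_5=-2.
So u(s,t) = 3exp(-2t)sin(s) - 3exp(-32t)sin(4s) - 2exp(-50t)sin(5s), and w(s,t) = exp(-s)u(s,t).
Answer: w(s, t) = 3exp(-s)exp(-2t)sin(s) - 3exp(-s)exp(-32t)sin(4s) - 2exp(-s)exp(-50t)sin(5s)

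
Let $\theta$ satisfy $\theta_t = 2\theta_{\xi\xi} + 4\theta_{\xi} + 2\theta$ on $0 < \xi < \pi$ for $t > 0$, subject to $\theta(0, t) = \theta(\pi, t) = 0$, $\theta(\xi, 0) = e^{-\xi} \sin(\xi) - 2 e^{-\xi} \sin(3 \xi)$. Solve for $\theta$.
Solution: Substitute $\theta = e^{-\xi}u$.
Then $\theta_{\xi} = e^{-\xi}(u_{\xi} - u)$, $\theta_{\xi\xi} = e^{-\xi}(u_{\xi\xi} - 2u_{\xi} + u)$, $\theta_t = e^{-\xi}u_t$; substituting and dividing by $e^{-\xi}$, the lower-order terms cancel: $u_t = 2u_{\xi\xi}$ (standard heat equation).
Data for $u$: $u(\xi,0) = e^{\xi}\theta(\xi,0) = \sin(\xi) - 2 \sin(3 \xi)$. The boundary conditions carry over: $u(0,t) = u(\pi,t) = 0$.
Separating variables: $u = \sum c_n e^{-2n^2t} \sin(n\xi)$. From $u(\xi,0) = \sin(\xi) - 2 \sin(3 \xi)$: $c_1=1, c_3=-2$.
So $u(\xi,t) = e^{-2 t} \sin(\xi) - 2 e^{-18 t} \sin(3 \xi)$, and $\theta(\xi,t) = e^{-\xi}u(\xi,t)$.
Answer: $\theta(\xi, t) = e^{-\xi} e^{-2 t} \sin(\xi) - 2 e^{-\xi} e^{-18 t} \sin(3 \xi)$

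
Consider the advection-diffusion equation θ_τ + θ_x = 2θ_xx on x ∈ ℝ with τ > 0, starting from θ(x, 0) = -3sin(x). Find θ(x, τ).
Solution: Moving frame: η = x - τ, σ = τ, θ = u(η,σ), so θ_τ = u_σ - u_η and θ_xx = u_ηη.
Hence θ_τ + θ_x = u_σ and the PDE becomes the heat equation u_σ = 2u_ηη on η ∈ ℝ.
Initial data: u(η,0) = θ(η,0) = -3sin(η). Each mode sin(nη) decays as exp(-2n²σ) on ℝ, so u(η,σ) = Σ c_n exp(-2n²σ) sin(nη) with c_1=-3: u(η,σ) = -3exp(-2σ)sin(η).
Substituting back: θ(x,τ) = u(x - τ, τ).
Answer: θ(x, τ) = -3exp(-2τ)sin(x - τ)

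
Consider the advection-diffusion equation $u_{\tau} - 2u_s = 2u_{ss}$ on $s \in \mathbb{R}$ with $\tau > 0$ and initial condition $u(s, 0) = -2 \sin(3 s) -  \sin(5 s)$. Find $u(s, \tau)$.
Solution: Moving frame: $\eta = s + 2\tau$, $\sigma = \tau$, $u = w(\eta,\sigma)$, so $u_{\tau} = w_{\sigma} + 2w_{\eta}$ and $u_{ss} = w_{\eta\eta}$.
Hence $u_{\tau} - 2u_s = w_{\sigma}$ and the PDE becomes the heat equation $w_{\sigma} = 2w_{\eta\eta}$ on $\eta \in \mathbb{R}$.
Initial data: $w(\eta,0) = u(\eta,0) = -2 \sin(3 \eta) - \sin(5 \eta)$. Each mode $\sin(n\eta)$ decays as $e^{-2n^2\sigma}$ on $\mathbb{R}$, so $w(\eta,\sigma) = \sum c_n e^{-2n^2\sigma} \sin(n\eta)$ with $c_3=-2, c_5=-1$: $w(\eta,\sigma) = -2 e^{-18 \sigma} \sin(3 \eta) - e^{-50 \sigma} \sin(5 \eta)$.
Substituting back: $u(s,\tau) = w(s + 2\tau, \tau)$.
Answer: $u(s, \tau) = -2 e^{-18 \tau} \sin(6 \tau + 3 s) -  e^{-50 \tau} \sin(10 \tau + 5 s)$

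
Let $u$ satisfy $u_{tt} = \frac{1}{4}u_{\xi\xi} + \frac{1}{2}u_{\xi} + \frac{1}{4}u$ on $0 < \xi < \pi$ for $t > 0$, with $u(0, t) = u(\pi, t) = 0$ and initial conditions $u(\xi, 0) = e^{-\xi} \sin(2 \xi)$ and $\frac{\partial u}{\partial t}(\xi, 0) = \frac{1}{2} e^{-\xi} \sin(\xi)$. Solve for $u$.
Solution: Substitute $u = e^{-\xi}w$.
Then $u_{\xi} = e^{-\xi}(w_{\xi} - w)$, $u_{\xi\xi} = e^{-\xi}(w_{\xi\xi} - 2w_{\xi} + w)$, $u_{tt} = e^{-\xi}w_{tt}$; substituting and dividing by $e^{-\xi}$, the lower-order terms cancel: $w_{tt} = \frac{1}{4}w_{\xi\xi}$ (standard wave equation).
Data for $w$: $w(\xi,0) = e^{\xi}u(\xi,0) = \sin(2 \xi)$; $w_t(\xi,0) = e^{\xi}u_t(\xi,0) = \frac{1}{2} \sin(\xi)$. The boundary conditions carry over: $w(0,t) = w(\pi,t) = 0$.
Separating variables: $w = \sum [A_n \cos(\omega_n t) + B_n \sin(\omega_n t)] \sin(n\xi)$, $\omega_n = n/2$. From ICs ($B_n$ = velocity coefficient / $\omega_n$): $A_2=1, B_1=1$.
So $w(\xi,t) = \sin(t/2) \sin(\xi) + \sin(2 \xi) \cos(t)$, and $u(\xi,t) = e^{-\xi}w(\xi,t)$.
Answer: $u(\xi, t) = e^{-\xi} \sin(\xi) \sin(t/2) + e^{-\xi} \sin(2 \xi) \cos(t)$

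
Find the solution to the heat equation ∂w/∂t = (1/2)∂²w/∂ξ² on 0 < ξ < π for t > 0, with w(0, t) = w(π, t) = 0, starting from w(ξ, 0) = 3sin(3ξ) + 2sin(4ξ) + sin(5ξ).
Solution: Using separation of variables w = X(ξ)T(t):
Eigenfunctions: sin(nξ), n = 1, 2, 3, ...
General solution: w(ξ, t) = Σ c_n sin(nξ) exp(-n² t/2)
Matching w(ξ,0) = 3sin(3ξ) + 2sin(4ξ) + sin(5ξ) term by term: c_3=3, c_4=2, c_5=1.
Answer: w(ξ, t) = 2exp(-8t)sin(4ξ) + 3exp(-9t/2)sin(3ξ) + exp(-25t/2)sin(5ξ)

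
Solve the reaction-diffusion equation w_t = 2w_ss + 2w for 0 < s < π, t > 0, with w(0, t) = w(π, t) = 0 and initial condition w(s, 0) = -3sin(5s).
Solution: Substitute w = exp(2t)u, i.e. u = exp(-2t)w.
By the product rule, w_t = exp(2t)(u_t + 2u), w_ss = exp(2t)u_ss.
Substituting into the PDE and dividing by exp(2t): u_t + 2u = 2u_ss + 2u.
The lower-order terms cancel, leaving the standard heat equation u_t = 2u_ss.
Initial data for u: u(s,0) = w(s,0) = -3sin(5s). The boundary conditions carry over: u(0,t) = u(π,t) = 0.
Solve for u:
  Using separation of variables u = X(s)T(t):
  Eigenfunctions: sin(ns), n = 1, 2, 3, ...
  General solution: u(s, t) = Σ c_n sin(ns) exp(-2n² t)
  Matching u(s,0) = -3sin(5s) term by term: c_5=-3.
Hence u(s,t) = -3exp(-50t)sin(5s).
Transform back: w(s,t) = exp(2t)u(s,t).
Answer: w(s, t) = -3exp(-48t)sin(5s)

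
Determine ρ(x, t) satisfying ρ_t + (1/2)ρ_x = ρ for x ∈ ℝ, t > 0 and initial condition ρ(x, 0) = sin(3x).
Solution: Substitute ρ = exp(t)u, i.e. u = exp(-t)ρ.
By the product rule, ρ_t = exp(t)(u_t + u), ρ_x = exp(t)u_x.
Substituting into the PDE and dividing by exp(t): u_t + u + (1/2)u_x = u.
The lower-order terms cancel, leaving the standard advection equation u_t + (1/2)u_x = 0.
Initial data for u: u(x,0) = ρ(x,0) = sin(3x).
Solve for u:
  By method of characteristics (waves move right with speed 1/2):
  Along characteristics x - (1/2)t = const, u is constant, so u(x,t) = f(x - (1/2)t) with f = u(·, 0).
Hence u(x,t) = -sin(3t/2 - 3x).
Transform back: ρ(x,t) = exp(t)u(x,t).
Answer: ρ(x, t) = -exp(t)sin(3t/2 - 3x)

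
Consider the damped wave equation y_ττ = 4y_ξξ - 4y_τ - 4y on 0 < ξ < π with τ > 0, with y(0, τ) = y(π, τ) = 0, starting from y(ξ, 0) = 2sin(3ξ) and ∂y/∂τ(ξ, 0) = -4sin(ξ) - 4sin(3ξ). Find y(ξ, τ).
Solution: Substitute y = exp(-2τ)u, i.e. u = exp(2τ)y.
By the product rule, y_τ = exp(-2τ)(u_τ - 2u), y_ττ = exp(-2τ)(u_ττ - 4u_τ + 4u), y_ξξ = exp(-2τ)u_ξξ.
Substituting into the PDE and dividing by exp(-2τ): u_ττ - 4u_τ + 4u = 4u_ξξ - 4(u_τ - 2u) - 4u.
The lower-order terms cancel, leaving the standard wave equation u_ττ = 4u_ξξ.
Initial data for u: u(ξ,0) = y(ξ,0) = 2sin(3ξ); u_τ(ξ,0) = y_τ(ξ,0) + 2y(ξ,0) = -4sin(ξ). The boundary conditions carry over: u(0,τ) = u(π,τ) = 0.
Solve for u:
  Using separation of variables u = X(ξ)T(τ):
  Eigenfunctions: sin(nξ), n = 1, 2, 3, ...
  General solution: u(ξ, τ) = Σ [A_n cos(2n τ) + B_n sin(2n τ)] sin(nξ)
  From u(ξ,0) = 2sin(3ξ): A_3=2. From u_τ(ξ,0) = -4sin(ξ), using u_τ(ξ,0) = Σ ω_n B_n sin(nξ) with ω_n = 2n: B_1 = (-4)/2 = -2.
Hence u(ξ,τ) = -2sin(ξ)sin(2τ) + 2sin(3ξ)cos(6τ).
Transform back: y(ξ,τ) = exp(-2τ)u(ξ,τ).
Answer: y(ξ, τ) = -2exp(-2τ)sin(ξ)sin(2τ) + 2exp(-2τ)sin(3ξ)cos(6τ)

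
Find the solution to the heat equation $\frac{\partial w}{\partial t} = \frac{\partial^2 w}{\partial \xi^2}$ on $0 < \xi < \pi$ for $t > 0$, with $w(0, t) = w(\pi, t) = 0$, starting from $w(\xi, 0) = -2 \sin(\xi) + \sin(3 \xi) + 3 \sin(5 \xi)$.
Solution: Separating variables: $w = \sum c_n e^{-n^2t} \sin(n\xi)$. From $w(\xi,0) = -2 \sin(\xi) + \sin(3 \xi) + 3 \sin(5 \xi)$: $c_1=-2, c_3=1, c_5=3$.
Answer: $w(\xi, t) = -2 e^{-t} \sin(\xi) + e^{-9 t} \sin(3 \xi) + 3 e^{-25 t} \sin(5 \xi)$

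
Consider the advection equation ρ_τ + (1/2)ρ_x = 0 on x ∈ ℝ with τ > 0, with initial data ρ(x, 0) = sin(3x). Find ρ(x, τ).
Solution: By method of characteristics (waves move right with speed 1/2):
Along characteristics x - (1/2)τ = const, ρ is constant, so ρ(x,τ) = f(x - (1/2)τ) with f = ρ(·, 0).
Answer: ρ(x, τ) = sin(3x - 3τ/2)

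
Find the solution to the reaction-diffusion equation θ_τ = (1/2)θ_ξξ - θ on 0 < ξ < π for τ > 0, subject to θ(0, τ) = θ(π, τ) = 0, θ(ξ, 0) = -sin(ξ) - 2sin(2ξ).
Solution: Substitute θ = exp(-τ)u.
Then θ_τ = exp(-τ)(u_τ - u), θ_ξξ = exp(-τ)u_ξξ; substituting and dividing by exp(-τ), the lower-order terms cancel: u_τ = (1/2)u_ξξ (standard heat equation).
Data for u: u(ξ,0) = θ(ξ,0) = -sin(ξ) - 2sin(2ξ). The boundary conditions carry over: u(0,τ) = u(π,τ) = 0.
Separating variables: u = Σ c_n exp(-n²τ/2) sin(nξ). From u(ξ,0) = -sin(ξ) - 2sin(2ξ): c_1=-1, c_2=-2.
So u(ξ,τ) = -2exp(-2τ)sin(2ξ) - exp(-τ/2)sin(ξ), and θ(ξ,τ) = exp(-τ)u(ξ,τ).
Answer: θ(ξ, τ) = -2exp(-3τ)sin(2ξ) - exp(-3τ/2)sin(ξ)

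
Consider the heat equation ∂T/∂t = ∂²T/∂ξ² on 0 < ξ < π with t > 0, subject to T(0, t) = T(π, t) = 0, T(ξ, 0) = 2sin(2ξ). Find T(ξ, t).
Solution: Using separation of variables T = X(ξ)G(t):
Eigenfunctions: sin(nξ), n = 1, 2, 3, ...
General solution: T(ξ, t) = Σ c_n sin(nξ) exp(-n² t)
Matching T(ξ,0) = 2sin(2ξ) term by term: c_2=2.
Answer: T(ξ, t) = 2exp(-4t)sin(2ξ)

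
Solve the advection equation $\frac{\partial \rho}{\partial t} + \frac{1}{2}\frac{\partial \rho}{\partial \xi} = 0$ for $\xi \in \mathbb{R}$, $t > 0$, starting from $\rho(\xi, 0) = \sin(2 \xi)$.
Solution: By characteristics ($d\xi/dt = 1/2$), $\rho(\xi,t) = f(\xi - \frac{1}{2}t)$ with $f = \rho( \cdot , 0)$.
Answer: $\rho(\xi, t) = \sin(2 \xi - t)$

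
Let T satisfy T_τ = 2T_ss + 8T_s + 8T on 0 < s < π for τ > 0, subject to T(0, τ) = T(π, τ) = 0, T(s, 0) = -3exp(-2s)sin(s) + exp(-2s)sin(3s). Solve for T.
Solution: Substitute T = exp(-2s)u, i.e. u = exp(2s)T.
By the product rule, T_s = exp(-2s)(u_s - 2u), T_ss = exp(-2s)(u_ss - 4u_s + 4u), T_τ = exp(-2s)u_τ.
Substituting into the PDE and dividing by exp(-2s): u_τ = 2(u_ss - 4u_s + 4u) + 8(u_s - 2u) + 8u.
The lower-order terms cancel, leaving the standard heat equation u_τ = 2u_ss.
Initial data for u: u(s,0) = exp(2s)T(s,0) = -3sin(s) + sin(3s). The boundary conditions carry over: u(0,τ) = u(π,τ) = 0.
Solve for u:
  Using separation of variables u = X(s)G(τ):
  Eigenfunctions: sin(ns), n = 1, 2, 3, ...
  General solution: u(s, τ) = Σ c_n sin(ns) exp(-2n² τ)
  Matching u(s,0) = -3sin(s) + sin(3s) term by term: c_1=-3, c_3=1.
Hence u(s,τ) = -3exp(-2τ)sin(s) + exp(-18τ)sin(3s).
Transform back: T(s,τ) = exp(-2s)u(s,τ).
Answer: T(s, τ) = -3exp(-2s)exp(-2τ)sin(s) + exp(-2s)exp(-18τ)sin(3s)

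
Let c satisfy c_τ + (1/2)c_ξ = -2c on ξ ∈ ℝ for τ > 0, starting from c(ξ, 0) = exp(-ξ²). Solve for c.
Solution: Substitute c = exp(-2τ)u, i.e. u = exp(2τ)c.
By the product rule, c_τ = exp(-2τ)(u_τ - 2u), c_ξ = exp(-2τ)u_ξ.
Substituting into the PDE and dividing by exp(-2τ): u_τ - 2u + (1/2)u_ξ = -2u.
The lower-order terms cancel, leaving the standard advection equation u_τ + (1/2)u_ξ = 0.
Initial data for u: u(ξ,0) = c(ξ,0) = exp(-ξ²).
Solve for u:
  By method of characteristics (waves move right with speed 1/2):
  Along characteristics ξ - (1/2)τ = const, u is constant, so u(ξ,τ) = f(ξ - (1/2)τ) with f = u(·, 0).
Hence u(ξ,τ) = exp(-(ξ - τ/2)²).
Transform back: c(ξ,τ) = exp(-2τ)u(ξ,τ).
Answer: c(ξ, τ) = exp(-2τ)exp(-(ξ - τ/2)²)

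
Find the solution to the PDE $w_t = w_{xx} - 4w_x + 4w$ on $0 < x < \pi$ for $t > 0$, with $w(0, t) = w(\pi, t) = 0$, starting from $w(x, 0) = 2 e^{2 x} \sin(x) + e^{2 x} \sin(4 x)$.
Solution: Substitute $w = e^{2x}u$.
Then $w_x = e^{2x}(u_x + 2u)$, $w_{xx} = e^{2x}(u_{xx} + 4u_x + 4u)$, $w_t = e^{2x}u_t$; substituting and dividing by $e^{2x}$, the lower-order terms cancel: $u_t = u_{xx}$ (standard heat equation).
Data for $u$: $u(x,0) = e^{-2x}w(x,0) = 2 \sin(x) + \sin(4 x)$. The boundary conditions carry over: $u(0,t) = u(\pi,t) = 0$.
Separating variables: $u = \sum c_n e^{-n^2t} \sin(nx)$. From $u(x,0) = 2 \sin(x) + \sin(4 x)$: $c_1=2, c_4=1$.
So $u(x,t) = 2 e^{-t} \sin(x) + e^{-16 t} \sin(4 x)$, and $w(x,t) = e^{2x}u(x,t)$.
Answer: $w(x, t) = 2 e^{-t} e^{2 x} \sin(x) + e^{-16 t} e^{2 x} \sin(4 x)$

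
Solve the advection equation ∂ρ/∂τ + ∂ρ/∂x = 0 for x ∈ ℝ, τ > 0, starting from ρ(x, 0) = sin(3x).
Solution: By characteristics (dx/dτ = 1), ρ(x,τ) = f(x - τ) with f = ρ(·, 0).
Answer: ρ(x, τ) = sin(3x - 3τ)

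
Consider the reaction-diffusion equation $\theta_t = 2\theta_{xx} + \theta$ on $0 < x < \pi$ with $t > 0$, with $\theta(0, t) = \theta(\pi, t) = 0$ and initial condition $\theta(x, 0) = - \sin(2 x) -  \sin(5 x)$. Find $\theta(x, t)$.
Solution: Substitute $\theta = e^{t}u$, i.e. $u = e^{-t}\theta$.
By the product rule, $\theta_t = e^{t}(u_t + u)$, $\theta_{xx} = e^{t}u_{xx}$.
Substituting into the PDE and dividing by $e^{t}$: $u_t + u = 2u_{xx} + u$.
The lower-order terms cancel, leaving the standard heat equation $u_t = 2u_{xx}$.
Initial data for $u$: $u(x,0) = \theta(x,0) = - \sin(2 x) - \sin(5 x)$. The boundary conditions carry over: $u(0,t) = u(\pi,t) = 0$.
Solve for $u$:
  Using separation of variables $u = X(x)G(t)$:
  Eigenfunctions: $\sin(nx)$, $n = 1, 2, 3, \ldots$
  General solution: $u(x, t) = \sum c_n \sin(nx) e^{-2n^2 t}$
  Matching $u(x,0) = - \sin(2 x) - \sin(5 x)$ term by term: $c_2=-1, c_5=-1$.
Hence $u(x,t) = - e^{-8 t} \sin(2 x) - e^{-50 t} \sin(5 x)$.
Transform back: $\theta(x,t) = e^{t}u(x,t)$.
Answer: $\theta(x, t) = - e^{-7 t} \sin(2 x) -  e^{-49 t} \sin(5 x)$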